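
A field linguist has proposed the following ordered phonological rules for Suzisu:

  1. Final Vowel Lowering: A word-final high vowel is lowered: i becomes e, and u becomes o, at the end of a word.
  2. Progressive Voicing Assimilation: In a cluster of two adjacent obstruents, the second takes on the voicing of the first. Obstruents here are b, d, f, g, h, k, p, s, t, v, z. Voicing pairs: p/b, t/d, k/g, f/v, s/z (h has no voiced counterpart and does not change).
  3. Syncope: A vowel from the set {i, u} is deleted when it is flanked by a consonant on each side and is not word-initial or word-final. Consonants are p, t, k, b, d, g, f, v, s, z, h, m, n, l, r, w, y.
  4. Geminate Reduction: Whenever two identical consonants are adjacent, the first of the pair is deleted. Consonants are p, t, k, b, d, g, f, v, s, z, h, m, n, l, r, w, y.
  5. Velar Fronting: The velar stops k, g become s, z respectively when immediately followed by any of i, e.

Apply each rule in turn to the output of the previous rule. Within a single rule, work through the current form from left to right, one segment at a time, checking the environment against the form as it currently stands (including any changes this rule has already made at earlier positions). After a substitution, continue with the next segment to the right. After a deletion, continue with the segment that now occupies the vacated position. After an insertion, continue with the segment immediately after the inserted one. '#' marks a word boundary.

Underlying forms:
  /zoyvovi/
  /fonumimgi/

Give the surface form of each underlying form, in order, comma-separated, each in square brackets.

/zoyvovi/:
  1 Final Vowel Lowering: [zoyvovi] → [zoyvove]
  2 Progressive Voicing Assimilation: no change — [zoyvove]
  3 Syncope: no change — [zoyvove]
  4 Geminate Reduction: no change — [zoyvove]
  5 Velar Fronting: no change — [zoyvove]
/fonumimgi/:
  1 Final Vowel Lowering: [fonumimgi] → [fonumimge]
  2 Progressive Voicing Assimilation: no change — [fonumimge]
  3 Syncope: [fonumimge] → [fonmmge]
  4 Geminate Reduction: [fonmmge] → [fonmge]
  5 Velar Fronting: [fonmge] → [fonmze]

[zoyvove], [fonmze]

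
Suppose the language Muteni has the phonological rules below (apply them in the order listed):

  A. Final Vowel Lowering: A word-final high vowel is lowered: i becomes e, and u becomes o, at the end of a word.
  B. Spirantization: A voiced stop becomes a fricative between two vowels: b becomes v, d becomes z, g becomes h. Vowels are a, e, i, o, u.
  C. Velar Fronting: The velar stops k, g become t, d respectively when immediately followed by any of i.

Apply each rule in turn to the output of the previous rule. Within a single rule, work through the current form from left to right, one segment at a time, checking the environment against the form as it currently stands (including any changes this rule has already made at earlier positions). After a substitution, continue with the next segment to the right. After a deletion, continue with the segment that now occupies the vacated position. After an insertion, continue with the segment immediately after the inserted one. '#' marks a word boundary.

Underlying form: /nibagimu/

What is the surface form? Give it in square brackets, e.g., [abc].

[nivahimo]

A Final Vowel Lowering: [nibagimu] → [nibagimo]
B Spirantization: [nibagimo] → [nivahimo]
C Velar Fronting: no change — [nivahimo]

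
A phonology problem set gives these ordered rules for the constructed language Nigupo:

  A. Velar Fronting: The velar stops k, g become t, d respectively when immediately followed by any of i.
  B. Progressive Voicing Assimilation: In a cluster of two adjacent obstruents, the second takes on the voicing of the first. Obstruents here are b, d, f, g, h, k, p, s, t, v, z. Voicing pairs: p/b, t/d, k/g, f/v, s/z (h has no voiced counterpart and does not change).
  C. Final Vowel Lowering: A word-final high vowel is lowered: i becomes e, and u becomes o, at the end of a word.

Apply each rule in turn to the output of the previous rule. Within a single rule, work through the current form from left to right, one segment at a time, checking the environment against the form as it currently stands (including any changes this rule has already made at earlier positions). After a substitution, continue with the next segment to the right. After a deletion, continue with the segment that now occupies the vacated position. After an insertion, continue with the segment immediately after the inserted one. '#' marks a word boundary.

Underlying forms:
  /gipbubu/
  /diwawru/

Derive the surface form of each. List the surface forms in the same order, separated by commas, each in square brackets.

[dippubo], [diwawro]

/gipbubu/:
  A Velar Fronting: [gipbubu] → [dipbubu]
  B Progressive Voicing Assimilation: [dipbubu] → [dippubu]
  C Final Vowel Lowering: [dippubu] → [dippubo]
/diwawru/:
  A Velar Fronting: no change — [diwawru]
  B Progressive Voicing Assimilation: no change — [diwawru]
  C Final Vowel Lowering: [diwawru] → [diwawro]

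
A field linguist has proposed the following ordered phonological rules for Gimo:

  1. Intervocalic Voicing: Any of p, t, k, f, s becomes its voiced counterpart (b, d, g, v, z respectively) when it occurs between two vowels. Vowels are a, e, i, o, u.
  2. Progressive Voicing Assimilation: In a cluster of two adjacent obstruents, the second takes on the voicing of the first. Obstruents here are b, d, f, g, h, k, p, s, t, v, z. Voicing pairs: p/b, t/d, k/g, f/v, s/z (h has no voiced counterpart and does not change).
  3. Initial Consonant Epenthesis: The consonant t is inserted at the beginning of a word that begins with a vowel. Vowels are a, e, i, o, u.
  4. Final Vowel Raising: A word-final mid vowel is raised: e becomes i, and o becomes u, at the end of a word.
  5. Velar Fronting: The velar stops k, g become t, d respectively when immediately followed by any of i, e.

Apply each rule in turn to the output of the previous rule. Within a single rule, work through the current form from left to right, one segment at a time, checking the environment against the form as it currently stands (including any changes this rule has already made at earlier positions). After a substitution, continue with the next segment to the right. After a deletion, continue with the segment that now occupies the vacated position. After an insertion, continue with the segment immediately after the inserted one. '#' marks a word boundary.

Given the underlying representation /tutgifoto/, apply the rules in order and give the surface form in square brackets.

1 Intervocalic Voicing: [tutgifoto] → [tutgivodo]
2 Progressive Voicing Assimilation: [tutgivodo] → [tutkivodo]
3 Initial Consonant Epenthesis: no change — [tutkivodo]
4 Final Vowel Raising: [tutkivodo] → [tutkivodu]
5 Velar Fronting: [tutkivodu] → [tuttivodu]

[tuttivodu]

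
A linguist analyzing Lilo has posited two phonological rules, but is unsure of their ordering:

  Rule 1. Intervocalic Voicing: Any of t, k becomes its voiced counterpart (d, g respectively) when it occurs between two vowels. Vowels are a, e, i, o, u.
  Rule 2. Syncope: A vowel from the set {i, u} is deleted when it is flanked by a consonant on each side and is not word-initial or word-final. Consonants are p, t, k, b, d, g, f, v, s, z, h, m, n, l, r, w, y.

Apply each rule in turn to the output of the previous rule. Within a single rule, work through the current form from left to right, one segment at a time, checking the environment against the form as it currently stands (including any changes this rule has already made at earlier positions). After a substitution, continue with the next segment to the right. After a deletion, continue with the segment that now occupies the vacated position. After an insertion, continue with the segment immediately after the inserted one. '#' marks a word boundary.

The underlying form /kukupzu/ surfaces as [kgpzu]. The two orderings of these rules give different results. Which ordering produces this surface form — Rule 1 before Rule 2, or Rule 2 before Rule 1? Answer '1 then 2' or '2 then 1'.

Order 1 then 2:
  1 Intervocalic Voicing: [kukupzu] → [kugupzu]
  2 Syncope: [kugupzu] → [kgpzu]
  result: [kgpzu]
Order 2 then 1:
  2 Syncope: [kukupzu] → [kkpzu]
  1 Intervocalic Voicing: no change — [kkpzu]
  result: [kkpzu]

1 then 2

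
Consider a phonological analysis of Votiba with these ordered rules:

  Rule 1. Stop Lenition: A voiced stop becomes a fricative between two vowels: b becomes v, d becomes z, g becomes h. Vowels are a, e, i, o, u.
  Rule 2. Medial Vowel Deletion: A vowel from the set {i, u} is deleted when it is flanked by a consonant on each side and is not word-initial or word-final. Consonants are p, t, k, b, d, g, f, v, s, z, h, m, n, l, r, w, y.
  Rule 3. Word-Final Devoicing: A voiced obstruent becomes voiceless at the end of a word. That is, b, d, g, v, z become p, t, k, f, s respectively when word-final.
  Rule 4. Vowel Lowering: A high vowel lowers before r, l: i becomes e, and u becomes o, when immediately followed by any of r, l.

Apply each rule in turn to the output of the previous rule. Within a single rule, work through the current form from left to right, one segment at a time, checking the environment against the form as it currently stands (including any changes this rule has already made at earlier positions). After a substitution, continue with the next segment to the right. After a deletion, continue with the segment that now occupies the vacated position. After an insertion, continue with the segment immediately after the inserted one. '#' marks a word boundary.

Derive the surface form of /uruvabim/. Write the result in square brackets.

[orvavm]

Rule 1 Stop Lenition: [uruvabim] → [uruvavim]
Rule 2 Medial Vowel Deletion: [uruvavim] → [urvavm]
Rule 3 Word-Final Devoicing: no change — [urvavm]
Rule 4 Vowel Lowering: [urvavm] → [orvavm]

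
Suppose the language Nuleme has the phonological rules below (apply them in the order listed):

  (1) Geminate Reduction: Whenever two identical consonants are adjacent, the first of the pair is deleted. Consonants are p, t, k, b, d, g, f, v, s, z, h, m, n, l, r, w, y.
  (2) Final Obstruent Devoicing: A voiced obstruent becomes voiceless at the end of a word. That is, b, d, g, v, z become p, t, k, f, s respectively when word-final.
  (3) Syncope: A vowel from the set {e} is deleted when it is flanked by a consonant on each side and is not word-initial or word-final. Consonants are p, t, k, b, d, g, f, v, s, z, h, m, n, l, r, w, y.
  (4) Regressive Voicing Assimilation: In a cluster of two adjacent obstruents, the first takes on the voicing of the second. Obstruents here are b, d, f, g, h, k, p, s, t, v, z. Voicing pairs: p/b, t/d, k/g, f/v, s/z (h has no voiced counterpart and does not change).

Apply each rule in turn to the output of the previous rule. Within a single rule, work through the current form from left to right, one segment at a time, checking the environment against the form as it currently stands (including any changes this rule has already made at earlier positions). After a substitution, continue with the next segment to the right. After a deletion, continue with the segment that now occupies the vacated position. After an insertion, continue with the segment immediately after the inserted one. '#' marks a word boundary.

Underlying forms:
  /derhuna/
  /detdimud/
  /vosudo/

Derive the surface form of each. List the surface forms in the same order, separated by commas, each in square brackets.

[drhuna], [tddimut], [vosudo]

/derhuna/:
  (1) Geminate Reduction: no change — [derhuna]
  (2) Final Obstruent Devoicing: no change — [derhuna]
  (3) Syncope: [derhuna] → [drhuna]
  (4) Regressive Voicing Assimilation: no change — [drhuna]
/detdimud/:
  (1) Geminate Reduction: no change — [detdimud]
  (2) Final Obstruent Devoicing: [detdimud] → [detdimut]
  (3) Syncope: [detdimut] → [dtdimut]
  (4) Regressive Voicing Assimilation: [dtdimut] → [tddimut]
/vosudo/:
  (1) Geminate Reduction: no change — [vosudo]
  (2) Final Obstruent Devoicing: no change — [vosudo]
  (3) Syncope: no change — [vosudo]
  (4) Regressive Voicing Assimilation: no change — [vosudo]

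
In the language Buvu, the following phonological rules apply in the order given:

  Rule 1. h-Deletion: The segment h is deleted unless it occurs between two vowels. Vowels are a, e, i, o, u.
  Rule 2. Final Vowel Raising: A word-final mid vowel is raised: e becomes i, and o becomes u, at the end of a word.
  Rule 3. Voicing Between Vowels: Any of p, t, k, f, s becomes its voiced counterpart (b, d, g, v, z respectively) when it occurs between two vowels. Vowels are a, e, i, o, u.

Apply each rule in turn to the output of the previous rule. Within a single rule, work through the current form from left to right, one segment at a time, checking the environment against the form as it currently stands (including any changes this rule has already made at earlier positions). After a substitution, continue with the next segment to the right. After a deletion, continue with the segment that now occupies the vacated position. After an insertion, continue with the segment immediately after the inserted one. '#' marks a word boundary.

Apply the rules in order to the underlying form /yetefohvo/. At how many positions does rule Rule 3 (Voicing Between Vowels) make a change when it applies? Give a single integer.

2

Rule 1 h-Deletion: [yetefohvo] → [yetefovo]
Rule 2 Final Vowel Raising: [yetefovo] → [yetefovu]
Rule 3 Voicing Between Vowels: [yetefovu] → [yedevovu]
Rule Rule 3 changed 2 position(s).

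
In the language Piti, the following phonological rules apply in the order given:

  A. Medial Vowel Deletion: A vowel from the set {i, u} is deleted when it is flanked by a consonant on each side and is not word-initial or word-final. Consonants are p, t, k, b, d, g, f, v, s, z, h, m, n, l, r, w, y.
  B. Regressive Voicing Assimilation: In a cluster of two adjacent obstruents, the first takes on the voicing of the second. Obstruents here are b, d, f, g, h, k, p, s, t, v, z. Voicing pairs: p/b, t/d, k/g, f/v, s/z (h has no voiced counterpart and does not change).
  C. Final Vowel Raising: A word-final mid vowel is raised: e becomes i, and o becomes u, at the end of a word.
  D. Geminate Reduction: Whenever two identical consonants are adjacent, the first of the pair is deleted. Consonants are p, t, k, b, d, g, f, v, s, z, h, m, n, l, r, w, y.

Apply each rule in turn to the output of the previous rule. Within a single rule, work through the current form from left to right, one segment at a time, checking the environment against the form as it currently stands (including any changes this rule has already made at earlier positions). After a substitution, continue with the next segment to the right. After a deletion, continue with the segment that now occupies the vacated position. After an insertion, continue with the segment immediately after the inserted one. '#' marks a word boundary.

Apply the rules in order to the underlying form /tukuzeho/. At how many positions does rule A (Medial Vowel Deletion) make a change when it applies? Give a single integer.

2

A Medial Vowel Deletion: [tukuzeho] → [tkzeho]
B Regressive Voicing Assimilation: [tkzeho] → [tgzeho]
C Final Vowel Raising: [tgzeho] → [tgzehu]
D Geminate Reduction: no change — [tgzehu]
Rule A changed 2 position(s).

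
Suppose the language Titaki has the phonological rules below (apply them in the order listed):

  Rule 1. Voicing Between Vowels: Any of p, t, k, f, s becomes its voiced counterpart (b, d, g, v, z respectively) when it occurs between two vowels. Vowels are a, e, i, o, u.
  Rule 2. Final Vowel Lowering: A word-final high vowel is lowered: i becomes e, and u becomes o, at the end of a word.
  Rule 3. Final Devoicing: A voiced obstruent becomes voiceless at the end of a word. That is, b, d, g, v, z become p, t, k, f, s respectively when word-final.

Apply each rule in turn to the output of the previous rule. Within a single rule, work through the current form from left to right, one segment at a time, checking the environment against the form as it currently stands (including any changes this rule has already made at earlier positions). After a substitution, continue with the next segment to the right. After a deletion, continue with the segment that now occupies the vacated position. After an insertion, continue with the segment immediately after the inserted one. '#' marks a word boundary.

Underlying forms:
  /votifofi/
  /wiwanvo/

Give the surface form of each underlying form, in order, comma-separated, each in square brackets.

/votifofi/:
  Rule 1 Voicing Between Vowels: [votifofi] → [vodivovi]
  Rule 2 Final Vowel Lowering: [vodivovi] → [vodivove]
  Rule 3 Final Devoicing: no change — [vodivove]
/wiwanvo/:
  Rule 1 Voicing Between Vowels: no change — [wiwanvo]
  Rule 2 Final Vowel Lowering: no change — [wiwanvo]
  Rule 3 Final Devoicing: no change — [wiwanvo]

[vodivove], [wiwanvo]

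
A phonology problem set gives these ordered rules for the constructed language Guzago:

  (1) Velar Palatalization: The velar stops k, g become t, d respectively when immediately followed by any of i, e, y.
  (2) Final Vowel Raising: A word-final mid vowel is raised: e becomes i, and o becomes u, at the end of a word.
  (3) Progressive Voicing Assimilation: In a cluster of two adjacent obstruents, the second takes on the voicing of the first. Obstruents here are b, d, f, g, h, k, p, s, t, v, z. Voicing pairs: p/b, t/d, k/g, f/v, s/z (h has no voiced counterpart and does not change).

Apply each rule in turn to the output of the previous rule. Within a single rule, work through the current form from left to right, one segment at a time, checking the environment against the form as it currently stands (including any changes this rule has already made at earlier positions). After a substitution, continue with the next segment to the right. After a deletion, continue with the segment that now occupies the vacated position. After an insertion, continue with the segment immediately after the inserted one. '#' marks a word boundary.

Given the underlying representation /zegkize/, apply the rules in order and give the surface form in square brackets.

(1) Velar Palatalization: [zegkize] → [zegtize]
(2) Final Vowel Raising: [zegtize] → [zegtizi]
(3) Progressive Voicing Assimilation: [zegtizi] → [zegdizi]

[zegdizi]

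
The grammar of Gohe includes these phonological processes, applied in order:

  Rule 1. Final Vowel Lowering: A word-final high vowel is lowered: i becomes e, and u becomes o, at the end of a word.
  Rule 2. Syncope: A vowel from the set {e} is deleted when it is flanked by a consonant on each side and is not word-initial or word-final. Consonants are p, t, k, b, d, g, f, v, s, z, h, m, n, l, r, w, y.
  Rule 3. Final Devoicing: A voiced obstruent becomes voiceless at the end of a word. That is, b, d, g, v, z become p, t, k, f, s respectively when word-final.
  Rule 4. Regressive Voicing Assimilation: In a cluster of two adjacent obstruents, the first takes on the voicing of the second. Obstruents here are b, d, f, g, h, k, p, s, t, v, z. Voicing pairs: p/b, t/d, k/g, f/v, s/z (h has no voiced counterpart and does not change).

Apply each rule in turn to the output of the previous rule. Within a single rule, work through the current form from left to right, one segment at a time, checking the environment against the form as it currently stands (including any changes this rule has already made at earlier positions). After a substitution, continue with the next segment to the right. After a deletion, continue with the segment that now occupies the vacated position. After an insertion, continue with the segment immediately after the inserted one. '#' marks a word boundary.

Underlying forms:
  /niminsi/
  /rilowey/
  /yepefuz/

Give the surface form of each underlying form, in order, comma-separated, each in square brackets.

[niminse], [rilowy], [ypfus]

/niminsi/:
  Rule 1 Final Vowel Lowering: [niminsi] → [niminse]
  Rule 2 Syncope: no change — [niminse]
  Rule 3 Final Devoicing: no change — [niminse]
  Rule 4 Regressive Voicing Assimilation: no change — [niminse]
/rilowey/:
  Rule 1 Final Vowel Lowering: no change — [rilowey]
  Rule 2 Syncope: [rilowey] → [rilowy]
  Rule 3 Final Devoicing: no change — [rilowy]
  Rule 4 Regressive Voicing Assimilation: no change — [rilowy]
/yepefuz/:
  Rule 1 Final Vowel Lowering: no change — [yepefuz]
  Rule 2 Syncope: [yepefuz] → [ypfuz]
  Rule 3 Final Devoicing: [ypfuz] → [ypfus]
  Rule 4 Regressive Voicing Assimilation: no change — [ypfus]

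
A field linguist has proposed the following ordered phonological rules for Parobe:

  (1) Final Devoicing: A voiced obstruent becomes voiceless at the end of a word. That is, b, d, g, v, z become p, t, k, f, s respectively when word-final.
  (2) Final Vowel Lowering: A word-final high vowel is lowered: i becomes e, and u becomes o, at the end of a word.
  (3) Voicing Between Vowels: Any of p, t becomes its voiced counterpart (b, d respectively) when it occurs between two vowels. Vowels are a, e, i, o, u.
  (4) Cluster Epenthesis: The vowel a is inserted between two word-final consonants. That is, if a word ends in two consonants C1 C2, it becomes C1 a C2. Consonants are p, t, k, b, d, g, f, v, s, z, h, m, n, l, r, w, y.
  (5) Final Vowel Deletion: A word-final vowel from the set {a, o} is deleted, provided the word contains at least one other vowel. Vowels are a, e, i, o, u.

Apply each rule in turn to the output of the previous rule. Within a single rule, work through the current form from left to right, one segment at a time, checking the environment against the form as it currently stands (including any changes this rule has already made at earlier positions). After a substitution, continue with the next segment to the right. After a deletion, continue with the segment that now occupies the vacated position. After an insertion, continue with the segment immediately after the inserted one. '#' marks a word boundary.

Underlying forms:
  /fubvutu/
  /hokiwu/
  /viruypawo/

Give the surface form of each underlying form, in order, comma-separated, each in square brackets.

[fubvud], [hokiw], [viruypaw]

/fubvutu/:
  (1) Final Devoicing: no change — [fubvutu]
  (2) Final Vowel Lowering: [fubvutu] → [fubvuto]
  (3) Voicing Between Vowels: [fubvuto] → [fubvudo]
  (4) Cluster Epenthesis: no change — [fubvudo]
  (5) Final Vowel Deletion: [fubvudo] → [fubvud]
/hokiwu/:
  (1) Final Devoicing: no change — [hokiwu]
  (2) Final Vowel Lowering: [hokiwu] → [hokiwo]
  (3) Voicing Between Vowels: no change — [hokiwo]
  (4) Cluster Epenthesis: no change — [hokiwo]
  (5) Final Vowel Deletion: [hokiwo] → [hokiw]
/viruypawo/:
  (1) Final Devoicing: no change — [viruypawo]
  (2) Final Vowel Lowering: no change — [viruypawo]
  (3) Voicing Between Vowels: no change — [viruypawo]
  (4) Cluster Epenthesis: no change — [viruypawo]
  (5) Final Vowel Deletion: [viruypawo] → [viruypaw]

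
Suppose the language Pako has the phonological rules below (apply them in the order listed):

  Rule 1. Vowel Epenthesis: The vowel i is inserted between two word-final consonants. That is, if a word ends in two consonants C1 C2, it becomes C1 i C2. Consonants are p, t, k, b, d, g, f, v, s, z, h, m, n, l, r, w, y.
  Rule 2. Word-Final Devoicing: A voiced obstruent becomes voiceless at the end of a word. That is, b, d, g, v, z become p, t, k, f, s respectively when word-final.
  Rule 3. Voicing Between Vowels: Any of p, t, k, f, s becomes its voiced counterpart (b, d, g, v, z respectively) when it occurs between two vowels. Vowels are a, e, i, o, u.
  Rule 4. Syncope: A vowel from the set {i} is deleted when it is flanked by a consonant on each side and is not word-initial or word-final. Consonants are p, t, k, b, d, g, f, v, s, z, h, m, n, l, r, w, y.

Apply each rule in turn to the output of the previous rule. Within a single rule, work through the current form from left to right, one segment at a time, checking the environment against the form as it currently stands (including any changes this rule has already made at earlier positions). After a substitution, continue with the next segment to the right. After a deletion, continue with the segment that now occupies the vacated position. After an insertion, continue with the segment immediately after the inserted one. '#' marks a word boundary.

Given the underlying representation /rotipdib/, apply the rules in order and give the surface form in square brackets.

Rule 1 Vowel Epenthesis: no change — [rotipdib]
Rule 2 Word-Final Devoicing: [rotipdib] → [rotipdip]
Rule 3 Voicing Between Vowels: [rotipdip] → [rodipdip]
Rule 4 Syncope: [rodipdip] → [rodpdp]

[rodpdp]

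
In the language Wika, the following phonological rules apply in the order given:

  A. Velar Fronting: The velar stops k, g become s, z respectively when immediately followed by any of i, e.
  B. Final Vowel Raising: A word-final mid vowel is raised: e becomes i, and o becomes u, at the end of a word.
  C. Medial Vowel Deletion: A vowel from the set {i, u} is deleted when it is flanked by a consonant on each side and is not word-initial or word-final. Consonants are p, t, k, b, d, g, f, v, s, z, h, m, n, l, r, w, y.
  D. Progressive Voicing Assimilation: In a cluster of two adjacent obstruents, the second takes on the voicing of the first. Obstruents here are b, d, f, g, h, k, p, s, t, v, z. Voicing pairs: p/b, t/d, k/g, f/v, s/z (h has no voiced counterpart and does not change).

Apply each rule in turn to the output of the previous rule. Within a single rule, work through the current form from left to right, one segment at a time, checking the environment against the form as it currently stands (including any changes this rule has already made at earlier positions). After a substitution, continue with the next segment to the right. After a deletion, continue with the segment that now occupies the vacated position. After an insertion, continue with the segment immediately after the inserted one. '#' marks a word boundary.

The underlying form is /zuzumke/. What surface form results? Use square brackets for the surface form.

[zzmsi]

A Velar Fronting: [zuzumke] → [zuzumse]
B Final Vowel Raising: [zuzumse] → [zuzumsi]
C Medial Vowel Deletion: [zuzumsi] → [zzmsi]
D Progressive Voicing Assimilation: no change — [zzmsi]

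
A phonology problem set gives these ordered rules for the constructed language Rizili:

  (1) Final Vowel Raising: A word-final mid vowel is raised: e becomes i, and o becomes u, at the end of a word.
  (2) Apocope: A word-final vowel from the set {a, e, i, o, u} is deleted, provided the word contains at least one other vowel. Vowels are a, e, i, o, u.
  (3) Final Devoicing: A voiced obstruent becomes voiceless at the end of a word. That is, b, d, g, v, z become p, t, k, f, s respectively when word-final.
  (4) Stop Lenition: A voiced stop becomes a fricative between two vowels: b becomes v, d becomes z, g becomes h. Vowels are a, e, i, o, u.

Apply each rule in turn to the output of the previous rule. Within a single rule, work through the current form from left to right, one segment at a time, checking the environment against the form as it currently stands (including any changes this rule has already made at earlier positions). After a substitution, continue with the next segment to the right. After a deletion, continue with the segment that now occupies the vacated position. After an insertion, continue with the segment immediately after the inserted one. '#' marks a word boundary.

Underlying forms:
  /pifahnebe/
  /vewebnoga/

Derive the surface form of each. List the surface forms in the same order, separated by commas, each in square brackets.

/pifahnebe/:
  (1) Final Vowel Raising: [pifahnebe] → [pifahnebi]
  (2) Apocope: [pifahnebi] → [pifahneb]
  (3) Final Devoicing: [pifahneb] → [pifahnep]
  (4) Stop Lenition: no change — [pifahnep]
/vewebnoga/:
  (1) Final Vowel Raising: no change — [vewebnoga]
  (2) Apocope: [vewebnoga] → [vewebnog]
  (3) Final Devoicing: [vewebnog] → [vewebnok]
  (4) Stop Lenition: no change — [vewebnok]

[pifahnep], [vewebnok]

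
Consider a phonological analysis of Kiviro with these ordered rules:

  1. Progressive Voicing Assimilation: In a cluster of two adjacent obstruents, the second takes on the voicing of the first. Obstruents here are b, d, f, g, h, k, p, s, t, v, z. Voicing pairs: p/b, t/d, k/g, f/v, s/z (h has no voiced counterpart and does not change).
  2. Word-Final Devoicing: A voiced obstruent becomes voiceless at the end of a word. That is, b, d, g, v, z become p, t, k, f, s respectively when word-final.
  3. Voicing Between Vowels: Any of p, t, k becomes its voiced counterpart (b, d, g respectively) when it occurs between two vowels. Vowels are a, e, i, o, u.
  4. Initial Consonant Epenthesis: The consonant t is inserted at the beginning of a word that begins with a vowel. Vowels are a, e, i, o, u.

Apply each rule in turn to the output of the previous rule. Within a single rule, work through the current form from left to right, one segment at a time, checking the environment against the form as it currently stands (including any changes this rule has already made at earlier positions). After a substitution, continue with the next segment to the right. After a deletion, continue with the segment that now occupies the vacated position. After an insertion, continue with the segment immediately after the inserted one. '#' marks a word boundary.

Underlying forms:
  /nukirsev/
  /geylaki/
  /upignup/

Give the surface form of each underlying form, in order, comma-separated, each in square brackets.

/nukirsev/:
  1 Progressive Voicing Assimilation: no change — [nukirsev]
  2 Word-Final Devoicing: [nukirsev] → [nukirsef]
  3 Voicing Between Vowels: [nukirsef] → [nugirsef]
  4 Initial Consonant Epenthesis: no change — [nugirsef]
/geylaki/:
  1 Progressive Voicing Assimilation: no change — [geylaki]
  2 Word-Final Devoicing: no change — [geylaki]
  3 Voicing Between Vowels: [geylaki] → [geylagi]
  4 Initial Consonant Epenthesis: no change — [geylagi]
/upignup/:
  1 Progressive Voicing Assimilation: no change — [upignup]
  2 Word-Final Devoicing: no change — [upignup]
  3 Voicing Between Vowels: [upignup] → [ubignup]
  4 Initial Consonant Epenthesis: [ubignup] → [tubignup]

[nugirsef], [geylagi], [tubignup]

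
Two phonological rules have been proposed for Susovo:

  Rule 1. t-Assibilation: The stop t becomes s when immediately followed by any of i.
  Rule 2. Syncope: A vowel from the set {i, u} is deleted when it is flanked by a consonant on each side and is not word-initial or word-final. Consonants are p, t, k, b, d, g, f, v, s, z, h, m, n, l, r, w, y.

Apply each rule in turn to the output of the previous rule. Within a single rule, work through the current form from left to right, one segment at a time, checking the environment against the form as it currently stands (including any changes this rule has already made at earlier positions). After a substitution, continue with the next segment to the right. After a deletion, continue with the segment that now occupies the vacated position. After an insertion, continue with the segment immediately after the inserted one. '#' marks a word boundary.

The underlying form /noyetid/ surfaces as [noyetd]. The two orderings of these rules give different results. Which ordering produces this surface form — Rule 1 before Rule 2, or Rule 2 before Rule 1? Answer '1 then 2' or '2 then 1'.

2 then 1

Order 1 then 2:
  1 t-Assibilation: [noyetid] → [noyesid]
  2 Syncope: [noyesid] → [noyesd]
  result: [noyesd]
Order 2 then 1:
  2 Syncope: [noyetid] → [noyetd]
  1 t-Assibilation: no change — [noyetd]
  result: [noyetd]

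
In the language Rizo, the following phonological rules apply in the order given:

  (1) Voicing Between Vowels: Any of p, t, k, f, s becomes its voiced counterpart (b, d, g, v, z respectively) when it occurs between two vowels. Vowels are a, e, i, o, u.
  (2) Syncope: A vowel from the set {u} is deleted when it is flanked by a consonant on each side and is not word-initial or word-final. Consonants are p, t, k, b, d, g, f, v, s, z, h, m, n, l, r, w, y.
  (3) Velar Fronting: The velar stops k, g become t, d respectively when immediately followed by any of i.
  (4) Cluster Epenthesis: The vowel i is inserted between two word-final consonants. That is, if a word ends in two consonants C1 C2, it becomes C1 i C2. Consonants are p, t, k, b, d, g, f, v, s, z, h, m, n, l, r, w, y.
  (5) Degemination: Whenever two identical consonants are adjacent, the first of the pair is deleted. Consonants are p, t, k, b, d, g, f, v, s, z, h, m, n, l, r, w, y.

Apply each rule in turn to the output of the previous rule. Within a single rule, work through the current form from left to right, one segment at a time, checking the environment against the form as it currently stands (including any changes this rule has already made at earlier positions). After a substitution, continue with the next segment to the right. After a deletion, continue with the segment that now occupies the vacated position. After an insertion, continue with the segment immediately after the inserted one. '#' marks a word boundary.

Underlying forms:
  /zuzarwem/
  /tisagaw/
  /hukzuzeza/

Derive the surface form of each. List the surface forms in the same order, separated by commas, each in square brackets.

[zarwem], [tizagaw], [hkzeza]

/zuzarwem/:
  (1) Voicing Between Vowels: no change — [zuzarwem]
  (2) Syncope: [zuzarwem] → [zzarwem]
  (3) Velar Fronting: no change — [zzarwem]
  (4) Cluster Epenthesis: no change — [zzarwem]
  (5) Degemination: [zzarwem] → [zarwem]
/tisagaw/:
  (1) Voicing Between Vowels: [tisagaw] → [tizagaw]
  (2) Syncope: no change — [tizagaw]
  (3) Velar Fronting: no change — [tizagaw]
  (4) Cluster Epenthesis: no change — [tizagaw]
  (5) Degemination: no change — [tizagaw]
/hukzuzeza/:
  (1) Voicing Between Vowels: no change — [hukzuzeza]
  (2) Syncope: [hukzuzeza] → [hkzzeza]
  (3) Velar Fronting: no change — [hkzzeza]
  (4) Cluster Epenthesis: no change — [hkzzeza]
  (5) Degemination: [hkzzeza] → [hkzeza]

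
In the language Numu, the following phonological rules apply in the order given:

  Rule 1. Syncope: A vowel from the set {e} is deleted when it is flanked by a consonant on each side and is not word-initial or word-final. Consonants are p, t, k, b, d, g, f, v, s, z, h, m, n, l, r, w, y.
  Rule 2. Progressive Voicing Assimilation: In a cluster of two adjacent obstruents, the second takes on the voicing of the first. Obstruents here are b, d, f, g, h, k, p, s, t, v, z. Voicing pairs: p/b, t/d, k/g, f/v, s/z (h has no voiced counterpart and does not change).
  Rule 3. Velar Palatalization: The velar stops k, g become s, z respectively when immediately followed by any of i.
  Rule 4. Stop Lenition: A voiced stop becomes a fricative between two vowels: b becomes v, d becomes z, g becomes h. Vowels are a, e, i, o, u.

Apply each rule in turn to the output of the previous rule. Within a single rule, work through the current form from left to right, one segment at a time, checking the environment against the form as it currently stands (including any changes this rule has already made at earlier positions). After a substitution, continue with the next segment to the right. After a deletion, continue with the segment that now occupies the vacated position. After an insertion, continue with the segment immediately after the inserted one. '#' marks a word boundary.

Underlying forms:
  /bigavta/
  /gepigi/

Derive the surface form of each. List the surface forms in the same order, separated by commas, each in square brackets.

[bihavda], [gbizi]

/bigavta/:
  Rule 1 Syncope: no change — [bigavta]
  Rule 2 Progressive Voicing Assimilation: [bigavta] → [bigavda]
  Rule 3 Velar Palatalization: no change — [bigavda]
  Rule 4 Stop Lenition: [bigavda] → [bihavda]
/gepigi/:
  Rule 1 Syncope: [gepigi] → [gpigi]
  Rule 2 Progressive Voicing Assimilation: [gpigi] → [gbigi]
  Rule 3 Velar Palatalization: [gbigi] → [gbizi]
  Rule 4 Stop Lenition: no change — [gbizi]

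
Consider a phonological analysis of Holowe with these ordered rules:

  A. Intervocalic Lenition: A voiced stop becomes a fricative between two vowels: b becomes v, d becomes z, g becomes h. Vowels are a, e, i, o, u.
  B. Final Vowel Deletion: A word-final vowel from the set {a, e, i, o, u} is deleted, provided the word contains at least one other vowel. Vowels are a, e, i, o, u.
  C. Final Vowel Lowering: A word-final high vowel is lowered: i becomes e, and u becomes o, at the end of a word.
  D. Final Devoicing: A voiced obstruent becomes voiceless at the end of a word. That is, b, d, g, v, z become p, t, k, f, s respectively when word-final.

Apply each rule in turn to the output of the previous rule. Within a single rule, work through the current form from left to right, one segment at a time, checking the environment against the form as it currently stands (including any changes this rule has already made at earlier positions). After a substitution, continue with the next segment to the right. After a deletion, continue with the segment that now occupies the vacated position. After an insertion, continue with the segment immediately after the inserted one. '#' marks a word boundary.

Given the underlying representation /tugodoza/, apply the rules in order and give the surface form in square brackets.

A Intervocalic Lenition: [tugodoza] → [tuhozoza]
B Final Vowel Deletion: [tuhozoza] → [tuhozoz]
C Final Vowel Lowering: no change — [tuhozoz]
D Final Devoicing: [tuhozoz] → [tuhozos]

[tuhozos]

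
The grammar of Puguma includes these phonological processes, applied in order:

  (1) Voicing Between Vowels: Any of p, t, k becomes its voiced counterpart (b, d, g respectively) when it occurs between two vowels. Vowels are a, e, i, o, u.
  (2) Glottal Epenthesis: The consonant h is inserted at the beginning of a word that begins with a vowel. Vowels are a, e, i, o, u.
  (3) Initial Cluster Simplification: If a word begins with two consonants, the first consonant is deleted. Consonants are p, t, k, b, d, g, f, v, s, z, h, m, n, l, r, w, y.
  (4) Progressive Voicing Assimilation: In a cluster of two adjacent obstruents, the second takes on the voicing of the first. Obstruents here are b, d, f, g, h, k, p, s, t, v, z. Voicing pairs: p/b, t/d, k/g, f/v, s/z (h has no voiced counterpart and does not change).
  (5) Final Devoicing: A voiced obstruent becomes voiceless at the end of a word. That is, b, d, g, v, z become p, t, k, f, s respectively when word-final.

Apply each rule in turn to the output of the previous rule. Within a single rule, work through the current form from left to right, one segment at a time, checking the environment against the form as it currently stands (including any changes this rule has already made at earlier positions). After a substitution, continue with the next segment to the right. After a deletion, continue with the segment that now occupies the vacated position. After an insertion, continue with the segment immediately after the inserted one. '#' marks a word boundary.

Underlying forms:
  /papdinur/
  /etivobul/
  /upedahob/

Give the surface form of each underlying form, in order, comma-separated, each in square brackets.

[paptinur], [hedivobul], [hubedahop]

/papdinur/:
  (1) Voicing Between Vowels: no change — [papdinur]
  (2) Glottal Epenthesis: no change — [papdinur]
  (3) Initial Cluster Simplification: no change — [papdinur]
  (4) Progressive Voicing Assimilation: [papdinur] → [paptinur]
  (5) Final Devoicing: no change — [paptinur]
/etivobul/:
  (1) Voicing Between Vowels: [etivobul] → [edivobul]
  (2) Glottal Epenthesis: [edivobul] → [hedivobul]
  (3) Initial Cluster Simplification: no change — [hedivobul]
  (4) Progressive Voicing Assimilation: no change — [hedivobul]
  (5) Final Devoicing: no change — [hedivobul]
/upedahob/:
  (1) Voicing Between Vowels: [upedahob] → [ubedahob]
  (2) Glottal Epenthesis: [ubedahob] → [hubedahob]
  (3) Initial Cluster Simplification: no change — [hubedahob]
  (4) Progressive Voicing Assimilation: no change — [hubedahob]
  (5) Final Devoicing: [hubedahob] → [hubedahop]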